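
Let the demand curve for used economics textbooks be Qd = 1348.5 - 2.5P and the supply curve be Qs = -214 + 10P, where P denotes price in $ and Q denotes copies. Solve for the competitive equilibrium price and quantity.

Set Qd = Qs: 1348.5 - 2.5P = -214 + 10P, so 1562.5 = 12.5P and P* = 125.
From the demand curve, Q* = 1348.5 - 2.5(125) = 1036.

P* = 125, Q* = 1036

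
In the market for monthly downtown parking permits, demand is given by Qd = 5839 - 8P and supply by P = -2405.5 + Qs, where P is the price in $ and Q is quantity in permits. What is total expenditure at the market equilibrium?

Total expenditure = 1063240.5

In direct form, Qs = 2405.5 + P.
Equating demand and supply, 5839 - 8P = 2405.5 + P gives 9P = 3433.5, so P* = 381.5.
Then Q* = 5839 - 8(381.5) = 2787.
Total expenditure = P* × Q* = 381.5 × 2787 = 1063240.5.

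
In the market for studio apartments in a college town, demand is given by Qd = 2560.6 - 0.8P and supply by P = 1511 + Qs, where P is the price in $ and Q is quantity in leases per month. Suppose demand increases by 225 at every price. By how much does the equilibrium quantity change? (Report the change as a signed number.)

ΔQ = 125

In direct form, Qs = -1511 + P.
At equilibrium Qd = Qs, so 2560.6 - 0.8P = -1511 + P; collecting terms, 4071.6 = 1.8P and P* = 2262.
Plugging P* into demand: Q* = 2560.6 - 0.8(2262) = 751.
After the shift, demand is Qd = 2785.6 - 0.8P.
The new intersection has 4296.6 = 1.8P, i.e. P = 2387, Q = 876.
ΔQ = 876 - 751 = 125.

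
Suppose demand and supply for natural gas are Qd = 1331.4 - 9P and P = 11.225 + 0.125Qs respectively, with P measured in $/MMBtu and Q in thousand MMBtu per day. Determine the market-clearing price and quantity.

Rewriting in direct form: Qs = -89.8 + 8P.
The market clears where 1331.4 - 9P = -89.8 + 8P. Rearranging, 17P = 1421.2, hence P* = 83.6.
Substitute back: Q* = 1331.4 - 9(83.6) = 579.

P* = 83.6, Q* = 579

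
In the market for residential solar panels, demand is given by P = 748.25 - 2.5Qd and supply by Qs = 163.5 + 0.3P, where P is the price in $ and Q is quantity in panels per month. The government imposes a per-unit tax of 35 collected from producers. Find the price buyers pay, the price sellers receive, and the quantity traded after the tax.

Inverting to quantity form: Qd = 299.3 - 0.4P.
With a tax of 35 on producers, they supply based on the net price P_s = P_b - 35, so Qs = 153 + 0.3P_b.
Equate demand and the shifted supply: 299.3 - 0.4P_b = 153 + 0.3P_b, giving 0.7P_b = 146.3, so P_b = 209.
So P_s = 174 and the quantity traded is Q = 299.3 - 0.4(209) = 215.7.

P_b = 209, P_s = 174, Q = 215.7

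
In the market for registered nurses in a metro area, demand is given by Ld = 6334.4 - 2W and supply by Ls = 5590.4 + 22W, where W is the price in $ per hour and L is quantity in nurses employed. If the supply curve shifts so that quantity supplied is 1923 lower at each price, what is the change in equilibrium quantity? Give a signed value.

The market clears where 6334.4 - 2W = 5590.4 + 22W. Rearranging, 24W = 744, hence W* = 31.
Then L* = 6334.4 - 2(31) = 6272.4.
After the shift, supply is Ls = 3667.4 + 22W.
Re-solving, 24W = 2667 gives W = 111.125 and L = 6112.15.
ΔL = 6112.15 - 6272.4 = -160.25.

ΔL = -160.25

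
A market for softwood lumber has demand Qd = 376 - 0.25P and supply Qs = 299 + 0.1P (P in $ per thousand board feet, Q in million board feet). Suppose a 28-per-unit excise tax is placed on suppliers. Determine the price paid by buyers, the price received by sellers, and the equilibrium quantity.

P_b = 228, P_s = 200, Q = 319

With a tax of 28 on suppliers, they supply based on the net price P_s = P_b - 28, so Qs = 296.2 + 0.1P_b.
Equate demand and the shifted supply: 376 - 0.25P_b = 296.2 + 0.1P_b, giving 0.35P_b = 79.8, so P_b = 228.
Then P_s = 228 - 28 = 200 and Q = 376 - 0.25(228) = 319.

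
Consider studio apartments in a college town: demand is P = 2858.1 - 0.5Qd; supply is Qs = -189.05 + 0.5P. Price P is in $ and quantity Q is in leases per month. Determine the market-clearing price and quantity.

P* = 2362.1, Q* = 992

In direct form, Qd = 5716.2 - 2P.
Set Qd = Qs: 5716.2 - 2P = -189.05 + 0.5P, so 5905.25 = 2.5P and P* = 2362.1.
Then Q* = 5716.2 - 2(2362.1) = 992.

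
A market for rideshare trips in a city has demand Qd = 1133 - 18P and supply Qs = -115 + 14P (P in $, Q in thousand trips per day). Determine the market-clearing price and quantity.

P* = 39, Q* = 431

Equating demand and supply, 1133 - 18P = -115 + 14P gives 32P = 1248, so P* = 39.
Substitute back: Q* = 1133 - 18(39) = 431.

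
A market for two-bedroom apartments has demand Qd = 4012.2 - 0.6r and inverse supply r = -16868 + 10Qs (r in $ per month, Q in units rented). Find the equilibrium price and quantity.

r* = 3322, Q* = 2019

Inverting to quantity form: Qs = 1686.8 + 0.1r.
At equilibrium Qd = Qs, so 4012.2 - 0.6r = 1686.8 + 0.1r; collecting terms, 2325.4 = 0.7r and r* = 3322.
From the demand curve, Q* = 4012.2 - 0.6(3322) = 2019.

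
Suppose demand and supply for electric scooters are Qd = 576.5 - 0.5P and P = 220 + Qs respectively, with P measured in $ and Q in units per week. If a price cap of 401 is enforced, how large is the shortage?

Shortage = 195

Solving each curve for Q: Qs = -220 + P.
With P fixed at 401, quantity demanded is 376 and quantity supplied is 181.
Shortage = Qd - Qs = 376 - 181 = 195.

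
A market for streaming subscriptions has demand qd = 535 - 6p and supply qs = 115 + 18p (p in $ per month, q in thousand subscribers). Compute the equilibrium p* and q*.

Set qd = qs: 535 - 6p = 115 + 18p, so 420 = 24p and p* = 17.5.
Plugging p* into demand: q* = 535 - 6(17.5) = 430.

p* = 17.5, q* = 430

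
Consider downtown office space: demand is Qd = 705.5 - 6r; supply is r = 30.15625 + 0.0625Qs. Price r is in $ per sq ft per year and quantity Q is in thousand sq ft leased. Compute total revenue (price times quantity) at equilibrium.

Solving each curve for Q: Qs = -482.5 + 16r.
Equating demand and supply, 705.5 - 6r = -482.5 + 16r gives 22r = 1188, so r* = 54.
From the demand curve, Q* = 705.5 - 6(54) = 381.5.
Total revenue = r* × Q* = 54 × 381.5 = 20601.

Total revenue = 20601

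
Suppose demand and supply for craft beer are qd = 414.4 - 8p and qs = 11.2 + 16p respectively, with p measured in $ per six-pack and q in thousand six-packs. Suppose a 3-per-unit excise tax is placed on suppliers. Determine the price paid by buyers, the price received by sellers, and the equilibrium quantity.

The tax drives a wedge p_b - p_s = 3. Substituting p_s = p_b - 3 into supply: qs = -36.8 + 16p_b.
Set qd = qs: 414.4 - 8p_b = -36.8 + 16p_b, so 451.2 = 24p_b and p_b = 18.8.
Then p_s = 18.8 - 3 = 15.8 and q = 414.4 - 8(18.8) = 264.

p_b = 18.8, p_s = 15.8, q = 264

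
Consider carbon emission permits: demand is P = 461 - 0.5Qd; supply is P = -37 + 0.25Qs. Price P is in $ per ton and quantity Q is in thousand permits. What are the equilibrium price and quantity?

P* = 129, Q* = 664

Inverting to quantity form: Qd = 922 - 2P and Qs = 148 + 4P.
Set Qd = Qs: 922 - 2P = 148 + 4P, so 774 = 6P and P* = 129.
From the demand curve, Q* = 922 - 2(129) = 664.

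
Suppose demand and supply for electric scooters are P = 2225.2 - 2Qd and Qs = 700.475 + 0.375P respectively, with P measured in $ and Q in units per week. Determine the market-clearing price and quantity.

P* = 471, Q* = 877.1

Rewriting in direct form: Qd = 1112.6 - 0.5P.
The market clears where 1112.6 - 0.5P = 700.475 + 0.375P. Rearranging, 0.875P = 412.125, hence P* = 471.
Substitute back: Q* = 1112.6 - 0.5(471) = 877.1.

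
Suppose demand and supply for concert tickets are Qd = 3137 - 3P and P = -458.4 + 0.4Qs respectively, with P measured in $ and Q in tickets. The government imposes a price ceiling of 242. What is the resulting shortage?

Shortage = 660

Inverting to quantity form: Qs = 1146 + 2.5P.
Evaluating both curves at the ceiling price 242 gives Qd = 2411, Qs = 1751.
Shortage = Qd - Qs = 2411 - 1751 = 660.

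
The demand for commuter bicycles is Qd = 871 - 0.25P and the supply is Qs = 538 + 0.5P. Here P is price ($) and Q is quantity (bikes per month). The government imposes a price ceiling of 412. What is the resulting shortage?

Evaluating both curves at the ceiling price 412 gives Qd = 768, Qs = 744.
Shortage = Qd - Qs = 768 - 744 = 24.

Shortage = 24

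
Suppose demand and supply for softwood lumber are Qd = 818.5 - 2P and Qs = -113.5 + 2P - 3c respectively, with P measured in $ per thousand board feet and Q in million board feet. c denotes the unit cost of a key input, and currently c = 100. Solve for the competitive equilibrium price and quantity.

P* = 308, Q* = 202.5

With c = 100, supply is Qs = -413.5 + 2P.
Set Qd = Qs: 818.5 - 2P = -413.5 + 2P, so 1232 = 4P and P* = 308.
From the demand curve, Q* = 818.5 - 2(308) = 202.5.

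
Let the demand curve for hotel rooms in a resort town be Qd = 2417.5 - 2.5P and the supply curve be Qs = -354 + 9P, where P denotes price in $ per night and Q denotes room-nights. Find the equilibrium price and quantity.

At equilibrium Qd = Qs, so 2417.5 - 2.5P = -354 + 9P; collecting terms, 2771.5 = 11.5P and P* = 241.
Then Q* = 2417.5 - 2.5(241) = 1815.

P* = 241, Q* = 1815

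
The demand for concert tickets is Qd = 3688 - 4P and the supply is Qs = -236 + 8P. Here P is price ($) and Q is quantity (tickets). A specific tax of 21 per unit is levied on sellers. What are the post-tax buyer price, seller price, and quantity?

The tax drives a wedge P_b - P_s = 21. Substituting P_s = P_b - 21 into supply: Qs = -404 + 8P_b.
Market clearing requires 3688 - 4P_b = -404 + 8P_b; hence 4092 = 12P_b and P_b = 341.
Then P_s = 341 - 21 = 320 and Q = 3688 - 4(341) = 2324.

P_b = 341, P_s = 320, Q = 2324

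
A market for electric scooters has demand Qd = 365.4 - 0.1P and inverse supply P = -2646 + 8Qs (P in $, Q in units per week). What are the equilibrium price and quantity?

P* = 154, Q* = 350

In direct form, Qs = 330.75 + 0.125P.
The market clears where 365.4 - 0.1P = 330.75 + 0.125P. Rearranging, 0.225P = 34.65, hence P* = 154.
From the demand curve, Q* = 365.4 - 0.1(154) = 350.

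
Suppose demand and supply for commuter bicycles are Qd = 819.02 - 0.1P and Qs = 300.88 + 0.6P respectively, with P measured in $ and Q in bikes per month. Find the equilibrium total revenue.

Set Qd = Qs: 819.02 - 0.1P = 300.88 + 0.6P, so 518.14 = 0.7P and P* = 740.2.
Substitute back: Q* = 819.02 - 0.1(740.2) = 745.
Total revenue = P* × Q* = 740.2 × 745 = 551449.

Total revenue = 551449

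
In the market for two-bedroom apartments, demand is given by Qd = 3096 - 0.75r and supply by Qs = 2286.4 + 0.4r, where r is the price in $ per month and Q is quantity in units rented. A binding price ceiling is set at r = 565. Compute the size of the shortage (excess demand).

At r = 565: Qd = 2672.25 and Qs = 2512.4.
Shortage = Qd - Qs = 2672.25 - 2512.4 = 159.85.

Shortage = 159.85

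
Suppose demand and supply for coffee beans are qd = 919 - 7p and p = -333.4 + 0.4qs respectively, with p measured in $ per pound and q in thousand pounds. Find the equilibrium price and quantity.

p* = 9, q* = 856

Solving each curve for q: qs = 833.5 + 2.5p.
Equating demand and supply, 919 - 7p = 833.5 + 2.5p gives 9.5p = 85.5, so p* = 9.
From the demand curve, q* = 919 - 7(9) = 856.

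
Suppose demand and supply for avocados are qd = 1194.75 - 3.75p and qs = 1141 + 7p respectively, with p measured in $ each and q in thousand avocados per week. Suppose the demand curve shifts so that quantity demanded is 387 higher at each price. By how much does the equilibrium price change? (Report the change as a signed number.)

Δp = 36

Equating demand and supply, 1194.75 - 3.75p = 1141 + 7p gives 10.75p = 53.75, so p* = 5.
Substitute back: q* = 1194.75 - 3.75(5) = 1176.
After the shift, demand is qd = 1581.75 - 3.75p.
The new intersection has 440.75 = 10.75p, i.e. p = 41, q = 1428.
Δp = 41 - 5 = 36.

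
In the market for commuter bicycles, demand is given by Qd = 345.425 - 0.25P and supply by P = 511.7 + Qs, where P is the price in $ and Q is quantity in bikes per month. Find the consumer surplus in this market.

Consumer surplus = 60552

In direct form, Qs = -511.7 + P.
Equating demand and supply, 345.425 - 0.25P = -511.7 + P gives 1.25P = 857.125, so P* = 685.7.
Substitute back: Q* = 345.425 - 0.25(685.7) = 174.
Demand choke price (Qd = 0): P = 345.425/0.25 = 1381.7. Consumer surplus = ½ × (1381.7 - 685.7) × 174 = 60552.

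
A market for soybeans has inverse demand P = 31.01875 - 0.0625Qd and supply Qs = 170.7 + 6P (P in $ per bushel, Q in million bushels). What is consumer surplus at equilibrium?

Consumer surplus = 2104.3828125

Solving each curve for Q: Qd = 496.3 - 16P.
At equilibrium Qd = Qs, so 496.3 - 16P = 170.7 + 6P; collecting terms, 325.6 = 22P and P* = 14.8.
Plugging P* into demand: Q* = 496.3 - 16(14.8) = 259.5.
Demand choke price (Qd = 0): P = 496.3/16 = 31.01875. Consumer surplus = ½ × (31.01875 - 14.8) × 259.5 = 2104.3828125.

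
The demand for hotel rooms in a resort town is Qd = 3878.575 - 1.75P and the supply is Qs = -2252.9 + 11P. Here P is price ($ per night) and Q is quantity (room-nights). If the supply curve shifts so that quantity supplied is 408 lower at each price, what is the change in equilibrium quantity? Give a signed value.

At equilibrium Qd = Qs, so 3878.575 - 1.75P = -2252.9 + 11P; collecting terms, 6131.475 = 12.75P and P* = 480.9.
Substitute back: Q* = 3878.575 - 1.75(480.9) = 3037.
After the shift, supply is Qs = -2660.9 + 11P.
The new intersection has 6539.475 = 12.75P, i.e. P = 512.9, Q = 2981.
ΔQ = 2981 - 3037 = -56.

ΔQ = -56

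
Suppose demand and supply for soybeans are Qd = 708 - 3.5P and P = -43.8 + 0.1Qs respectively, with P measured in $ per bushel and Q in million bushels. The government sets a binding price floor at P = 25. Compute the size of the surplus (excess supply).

Surplus = 67.5

Solving each curve for Q: Qs = 438 + 10P.
Evaluating both curves at the floor price 25 gives Qd = 620.5, Qs = 688.
Surplus = Qs - Qd = 688 - 620.5 = 67.5.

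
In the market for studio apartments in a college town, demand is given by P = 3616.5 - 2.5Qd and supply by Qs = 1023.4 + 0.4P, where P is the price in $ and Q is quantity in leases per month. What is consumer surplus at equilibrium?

In direct form, Qd = 1446.6 - 0.4P.
Equating demand and supply, 1446.6 - 0.4P = 1023.4 + 0.4P gives 0.8P = 423.2, so P* = 529.
From the demand curve, Q* = 1446.6 - 0.4(529) = 1235.
Demand choke price (Qd = 0): P = 1446.6/0.4 = 3616.5. Consumer surplus = ½ × (3616.5 - 529) × 1235 = 1906531.25.

Consumer surplus = 1906531.25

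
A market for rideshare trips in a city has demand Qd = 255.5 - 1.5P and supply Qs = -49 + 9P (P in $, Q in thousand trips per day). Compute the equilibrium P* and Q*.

P* = 29, Q* = 212

The market clears where 255.5 - 1.5P = -49 + 9P. Rearranging, 10.5P = 304.5, hence P* = 29.
Substitute back: Q* = 255.5 - 1.5(29) = 212.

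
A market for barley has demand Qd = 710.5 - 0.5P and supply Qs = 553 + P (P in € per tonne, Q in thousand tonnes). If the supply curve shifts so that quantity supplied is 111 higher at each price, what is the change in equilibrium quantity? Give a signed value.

ΔQ = 37

The market clears where 710.5 - 0.5P = 553 + P. Rearranging, 1.5P = 157.5, hence P* = 105.
Plugging P* into demand: Q* = 710.5 - 0.5(105) = 658.
After the shift, supply is Qs = 664 + P.
Re-solving, 1.5P = 46.5 gives P = 31 and Q = 695.
ΔQ = 695 - 658 = 37.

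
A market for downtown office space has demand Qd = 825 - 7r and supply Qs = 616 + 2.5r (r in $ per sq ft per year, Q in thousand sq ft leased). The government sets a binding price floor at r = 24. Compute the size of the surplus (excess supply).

With r fixed at 24, quantity demanded is 657 and quantity supplied is 676.
Surplus = Qs - Qd = 676 - 657 = 19.

Surplus = 19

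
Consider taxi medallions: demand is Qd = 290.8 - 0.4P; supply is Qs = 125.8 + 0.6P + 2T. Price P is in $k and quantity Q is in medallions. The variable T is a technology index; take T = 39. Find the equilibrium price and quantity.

With T = 39, supply is Qs = 203.8 + 0.6P.
The market clears where 290.8 - 0.4P = 203.8 + 0.6P. Rearranging, P = 87, hence P* = 87.
Then Q* = 290.8 - 0.4(87) = 256.

P* = 87, Q* = 256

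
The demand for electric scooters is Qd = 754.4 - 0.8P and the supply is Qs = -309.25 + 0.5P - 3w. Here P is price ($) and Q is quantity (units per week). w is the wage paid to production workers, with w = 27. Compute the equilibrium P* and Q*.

P* = 880.5, Q* = 50

With w = 27, supply is Qs = -390.25 + 0.5P.
The market clears where 754.4 - 0.8P = -390.25 + 0.5P. Rearranging, 1.3P = 1144.65, hence P* = 880.5.
Plugging P* into demand: Q* = 754.4 - 0.8(880.5) = 50.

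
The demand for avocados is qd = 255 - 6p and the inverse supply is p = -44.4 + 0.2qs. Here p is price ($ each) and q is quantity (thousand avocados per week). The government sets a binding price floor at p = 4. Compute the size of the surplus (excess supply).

Surplus = 11

Solving each curve for q: qs = 222 + 5p.
With p fixed at 4, quantity demanded is 231 and quantity supplied is 242.
Surplus = qs - qd = 242 - 231 = 11.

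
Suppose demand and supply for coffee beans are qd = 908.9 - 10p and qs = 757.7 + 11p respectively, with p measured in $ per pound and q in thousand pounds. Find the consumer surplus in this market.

Consumer surplus = 35020.0805

Equating demand and supply, 908.9 - 10p = 757.7 + 11p gives 21p = 151.2, so p* = 7.2.
Then q* = 908.9 - 10(7.2) = 836.9.
Demand choke price (qd = 0): p = 908.9/10 = 90.89. Consumer surplus = ½ × (90.89 - 7.2) × 836.9 = 35020.0805.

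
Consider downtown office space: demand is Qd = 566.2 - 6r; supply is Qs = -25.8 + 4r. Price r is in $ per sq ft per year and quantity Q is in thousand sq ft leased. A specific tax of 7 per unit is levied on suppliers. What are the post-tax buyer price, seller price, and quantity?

Suppliers keep r_s = r_b - 7 per unit, so supply in terms of the buyer price is Qs = -53.8 + 4r_b.
Set Qd = Qs: 566.2 - 6r_b = -53.8 + 4r_b, so 620 = 10r_b and r_b = 62.
Then r_s = 62 - 7 = 55 and Q = 566.2 - 6(62) = 194.2.

r_b = 62, r_s = 55, Q = 194.2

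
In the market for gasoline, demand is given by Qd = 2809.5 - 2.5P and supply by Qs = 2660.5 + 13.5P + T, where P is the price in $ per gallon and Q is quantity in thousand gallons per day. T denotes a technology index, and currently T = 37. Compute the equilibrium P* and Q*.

With T = 37, supply is Qs = 2697.5 + 13.5P.
Set Qd = Qs: 2809.5 - 2.5P = 2697.5 + 13.5P, so 112 = 16P and P* = 7.
Plugging P* into demand: Q* = 2809.5 - 2.5(7) = 2792.

P* = 7, Q* = 2792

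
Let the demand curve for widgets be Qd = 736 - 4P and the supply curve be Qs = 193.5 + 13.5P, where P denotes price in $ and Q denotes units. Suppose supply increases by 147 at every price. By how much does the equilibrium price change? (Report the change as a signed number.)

At equilibrium Qd = Qs, so 736 - 4P = 193.5 + 13.5P; collecting terms, 542.5 = 17.5P and P* = 31.
From the demand curve, Q* = 736 - 4(31) = 612.
After the shift, supply is Qs = 340.5 + 13.5P.
The new intersection has 395.5 = 17.5P, i.e. P = 22.6, Q = 645.6.
ΔP = 22.6 - 31 = -8.4.

ΔP = -8.4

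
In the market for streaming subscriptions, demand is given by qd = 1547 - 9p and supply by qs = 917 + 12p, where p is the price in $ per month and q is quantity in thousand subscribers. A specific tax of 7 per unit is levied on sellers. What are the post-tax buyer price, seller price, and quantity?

With a tax of 7 on sellers, they supply based on the net price p_s = p_b - 7, so qs = 833 + 12p_b.
Equate demand and the shifted supply: 1547 - 9p_b = 833 + 12p_b, giving 21p_b = 714, so p_b = 34.
Then p_s = 34 - 7 = 27 and q = 1547 - 9(34) = 1241.

p_b = 34, p_s = 27, q = 1241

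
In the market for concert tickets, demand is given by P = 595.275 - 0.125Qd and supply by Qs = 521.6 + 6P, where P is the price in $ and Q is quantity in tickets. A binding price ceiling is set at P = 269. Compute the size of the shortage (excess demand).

In direct form, Qd = 4762.2 - 8P.
At P = 269: Qd = 2610.2 and Qs = 2135.6.
Shortage = Qd - Qs = 2610.2 - 2135.6 = 474.6.

Shortage = 474.6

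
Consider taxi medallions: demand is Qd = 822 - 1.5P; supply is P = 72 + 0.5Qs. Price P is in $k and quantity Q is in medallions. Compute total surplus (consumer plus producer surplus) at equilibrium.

Inverting to quantity form: Qs = -144 + 2P.
The market clears where 822 - 1.5P = -144 + 2P. Rearranging, 3.5P = 966, hence P* = 276.
Plugging P* into demand: Q* = 822 - 1.5(276) = 408.
Demand choke price = 548; supply choke price = 72. CS = ½(548 - 276)(408) = 55488; PS = ½(276 - 72)(408) = 41616. Total surplus = 97104.

Total surplus = 97104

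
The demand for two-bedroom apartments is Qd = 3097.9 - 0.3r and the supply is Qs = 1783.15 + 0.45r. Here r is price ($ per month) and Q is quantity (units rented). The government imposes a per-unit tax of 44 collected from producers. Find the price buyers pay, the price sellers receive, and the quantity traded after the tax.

With a tax of 44 on producers, they supply based on the net price r_s = r_b - 44, so Qs = 1763.35 + 0.45r_b.
Set Qd = Qs: 3097.9 - 0.3r_b = 1763.35 + 0.45r_b, so 1334.55 = 0.75r_b and r_b = 1779.4.
Then r_s = 1779.4 - 44 = 1735.4 and Q = 3097.9 - 0.3(1779.4) = 2564.08.

r_b = 1779.4, r_s = 1735.4, Q = 2564.08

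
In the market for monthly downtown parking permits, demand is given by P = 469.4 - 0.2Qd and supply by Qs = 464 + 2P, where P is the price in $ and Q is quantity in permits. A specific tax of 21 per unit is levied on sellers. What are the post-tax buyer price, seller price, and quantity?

In direct form, Qd = 2347 - 5P.
Sellers keep P_s = P_b - 21 per unit, so supply in terms of the buyer price is Qs = 422 + 2P_b.
Market clearing requires 2347 - 5P_b = 422 + 2P_b; hence 1925 = 7P_b and P_b = 275.
So P_s = 254 and the quantity traded is Q = 2347 - 5(275) = 972.

P_b = 275, P_s = 254, Q = 972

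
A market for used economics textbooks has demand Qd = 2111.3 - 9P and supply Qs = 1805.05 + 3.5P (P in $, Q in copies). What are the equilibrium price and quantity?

P* = 24.5, Q* = 1890.8

At equilibrium Qd = Qs, so 2111.3 - 9P = 1805.05 + 3.5P; collecting terms, 306.25 = 12.5P and P* = 24.5.
Plugging P* into demand: Q* = 2111.3 - 9(24.5) = 1890.8.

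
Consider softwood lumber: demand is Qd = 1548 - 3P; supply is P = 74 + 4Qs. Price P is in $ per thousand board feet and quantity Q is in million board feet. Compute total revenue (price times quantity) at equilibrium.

Total revenue = 49164

Solving each curve for Q: Qs = -18.5 + 0.25P.
At equilibrium Qd = Qs, so 1548 - 3P = -18.5 + 0.25P; collecting terms, 1566.5 = 3.25P and P* = 482.
From the demand curve, Q* = 1548 - 3(482) = 102.
Total revenue = P* × Q* = 482 × 102 = 49164.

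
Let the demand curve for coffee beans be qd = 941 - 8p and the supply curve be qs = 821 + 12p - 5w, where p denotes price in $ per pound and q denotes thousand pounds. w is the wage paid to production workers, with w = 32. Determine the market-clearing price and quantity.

p* = 14, q* = 829

With w = 32, supply is qs = 661 + 12p.
At equilibrium qd = qs, so 941 - 8p = 661 + 12p; collecting terms, 280 = 20p and p* = 14.
Substitute back: q* = 941 - 8(14) = 829.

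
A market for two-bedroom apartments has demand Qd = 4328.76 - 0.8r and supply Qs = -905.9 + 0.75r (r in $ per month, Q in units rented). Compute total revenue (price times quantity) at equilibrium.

Equating demand and supply, 4328.76 - 0.8r = -905.9 + 0.75r gives 1.55r = 5234.66, so r* = 3377.2.
From the demand curve, Q* = 4328.76 - 0.8(3377.2) = 1627.
Total revenue = r* × Q* = 3377.2 × 1627 = 5494704.4.

Total revenue = 5494704.4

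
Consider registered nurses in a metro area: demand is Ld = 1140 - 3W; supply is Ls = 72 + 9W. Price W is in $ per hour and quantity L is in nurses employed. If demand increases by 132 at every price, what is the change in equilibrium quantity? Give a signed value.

ΔL = 99

Equating demand and supply, 1140 - 3W = 72 + 9W gives 12W = 1068, so W* = 89.
Then L* = 1140 - 3(89) = 873.
After the shift, demand is Ld = 1272 - 3W.
The new intersection has 1200 = 12W, i.e. W = 100, L = 972.
ΔL = 972 - 873 = 99.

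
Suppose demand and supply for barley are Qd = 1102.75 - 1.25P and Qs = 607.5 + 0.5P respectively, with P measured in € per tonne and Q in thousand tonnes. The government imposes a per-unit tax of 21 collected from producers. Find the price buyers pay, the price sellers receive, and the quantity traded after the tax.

The tax drives a wedge P_b - P_s = 21. Substituting P_s = P_b - 21 into supply: Qs = 597 + 0.5P_b.
Equate demand and the shifted supply: 1102.75 - 1.25P_b = 597 + 0.5P_b, giving 1.75P_b = 505.75, so P_b = 289.
Then P_s = 289 - 21 = 268 and Q = 1102.75 - 1.25(289) = 741.5.

P_b = 289, P_s = 268, Q = 741.5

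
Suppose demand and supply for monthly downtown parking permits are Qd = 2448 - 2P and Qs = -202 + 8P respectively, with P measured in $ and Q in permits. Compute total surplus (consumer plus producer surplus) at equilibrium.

Total surplus = 1149601.25

Equating demand and supply, 2448 - 2P = -202 + 8P gives 10P = 2650, so P* = 265.
Then Q* = 2448 - 2(265) = 1918.
Demand choke price = 1224; supply choke price = 25.25. CS = ½(1224 - 265)(1918) = 919681; PS = ½(265 - 25.25)(1918) = 229920.25. Total surplus = 1149601.25.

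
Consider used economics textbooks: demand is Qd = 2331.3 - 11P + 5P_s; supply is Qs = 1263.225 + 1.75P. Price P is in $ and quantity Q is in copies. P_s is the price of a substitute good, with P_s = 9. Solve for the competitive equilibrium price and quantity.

With P_s = 9, demand is Qd = 2376.3 - 11P.
The market clears where 2376.3 - 11P = 1263.225 + 1.75P. Rearranging, 12.75P = 1113.075, hence P* = 87.3.
Substitute back: Q* = 2376.3 - 11(87.3) = 1416.

P* = 87.3, Q* = 1416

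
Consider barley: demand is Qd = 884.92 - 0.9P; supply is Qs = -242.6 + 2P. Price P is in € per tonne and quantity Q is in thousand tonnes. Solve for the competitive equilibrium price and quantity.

At equilibrium Qd = Qs, so 884.92 - 0.9P = -242.6 + 2P; collecting terms, 1127.52 = 2.9P and P* = 388.8.
Substitute back: Q* = 884.92 - 0.9(388.8) = 535.

P* = 388.8, Q* = 535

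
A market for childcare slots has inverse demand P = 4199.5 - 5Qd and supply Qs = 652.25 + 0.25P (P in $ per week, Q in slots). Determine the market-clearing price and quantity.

P* = 417, Q* = 756.5

Rewriting in direct form: Qd = 839.9 - 0.2P.
At equilibrium Qd = Qs, so 839.9 - 0.2P = 652.25 + 0.25P; collecting terms, 187.65 = 0.45P and P* = 417.
Then Q* = 839.9 - 0.2(417) = 756.5.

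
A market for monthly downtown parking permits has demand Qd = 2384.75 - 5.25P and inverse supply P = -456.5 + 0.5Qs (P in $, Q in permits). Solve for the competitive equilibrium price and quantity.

P* = 203, Q* = 1319

Inverting to quantity form: Qs = 913 + 2P.
Equating demand and supply, 2384.75 - 5.25P = 913 + 2P gives 7.25P = 1471.75, so P* = 203.
From the demand curve, Q* = 2384.75 - 5.25(203) = 1319.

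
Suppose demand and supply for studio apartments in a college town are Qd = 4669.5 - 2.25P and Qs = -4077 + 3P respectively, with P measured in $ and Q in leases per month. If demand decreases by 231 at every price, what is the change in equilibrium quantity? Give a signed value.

Set Qd = Qs: 4669.5 - 2.25P = -4077 + 3P, so 8746.5 = 5.25P and P* = 1666.
From the demand curve, Q* = 4669.5 - 2.25(1666) = 921.
After the shift, demand is Qd = 4438.5 - 2.25P.
New equilibrium: 8515.5 = 5.25P, so P = 1622 and Q = 789.
ΔQ = 789 - 921 = -132.

ΔQ = -132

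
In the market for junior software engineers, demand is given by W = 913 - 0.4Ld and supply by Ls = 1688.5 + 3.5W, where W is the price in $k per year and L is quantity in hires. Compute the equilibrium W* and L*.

In direct form, Ld = 2282.5 - 2.5W.
Equating demand and supply, 2282.5 - 2.5W = 1688.5 + 3.5W gives 6W = 594, so W* = 99.
Then L* = 2282.5 - 2.5(99) = 2035.

W* = 99, L* = 2035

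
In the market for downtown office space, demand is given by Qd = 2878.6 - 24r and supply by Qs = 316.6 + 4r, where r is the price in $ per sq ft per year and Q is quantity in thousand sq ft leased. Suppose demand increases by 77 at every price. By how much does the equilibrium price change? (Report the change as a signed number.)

Δr = 2.75

At equilibrium Qd = Qs, so 2878.6 - 24r = 316.6 + 4r; collecting terms, 2562 = 28r and r* = 91.5.
Then Q* = 2878.6 - 24(91.5) = 682.6.
After the shift, demand is Qd = 2955.6 - 24r.
The new intersection has 2639 = 28r, i.e. r = 94.25, Q = 693.6.
Δr = 94.25 - 91.5 = 2.75.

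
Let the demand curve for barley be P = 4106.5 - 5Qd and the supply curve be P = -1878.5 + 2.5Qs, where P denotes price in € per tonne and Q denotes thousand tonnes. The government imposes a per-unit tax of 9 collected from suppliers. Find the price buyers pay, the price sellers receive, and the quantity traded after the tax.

P_b = 122.5, P_s = 113.5, Q = 796.8

Rewriting in direct form: Qd = 821.3 - 0.2P and Qs = 751.4 + 0.4P.
With a tax of 9 on suppliers, they supply based on the net price P_s = P_b - 9, so Qs = 747.8 + 0.4P_b.
Market clearing requires 821.3 - 0.2P_b = 747.8 + 0.4P_b; hence 73.5 = 0.6P_b and P_b = 122.5.
So P_s = 113.5 and the quantity traded is Q = 821.3 - 0.2(122.5) = 796.8.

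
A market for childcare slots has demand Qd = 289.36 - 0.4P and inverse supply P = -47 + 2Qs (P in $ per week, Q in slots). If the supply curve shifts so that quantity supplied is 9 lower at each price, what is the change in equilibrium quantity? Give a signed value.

Solving each curve for Q: Qs = 23.5 + 0.5P.
At equilibrium Qd = Qs, so 289.36 - 0.4P = 23.5 + 0.5P; collecting terms, 265.86 = 0.9P and P* = 295.4.
Plugging P* into demand: Q* = 289.36 - 0.4(295.4) = 171.2.
After the shift, supply is Qs = 14.5 + 0.5P.
The new intersection has 274.86 = 0.9P, i.e. P = 305.4, Q = 167.2.
ΔQ = 167.2 - 171.2 = -4.

ΔQ = -4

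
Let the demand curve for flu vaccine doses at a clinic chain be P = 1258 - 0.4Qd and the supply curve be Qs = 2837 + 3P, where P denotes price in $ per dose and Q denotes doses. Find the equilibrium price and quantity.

P* = 56, Q* = 3005

Inverting to quantity form: Qd = 3145 - 2.5P.
The market clears where 3145 - 2.5P = 2837 + 3P. Rearranging, 5.5P = 308, hence P* = 56.
Plugging P* into demand: Q* = 3145 - 2.5(56) = 3005.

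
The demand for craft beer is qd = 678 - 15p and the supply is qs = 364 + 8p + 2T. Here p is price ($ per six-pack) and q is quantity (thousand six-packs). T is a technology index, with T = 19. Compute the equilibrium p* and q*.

With T = 19, supply is qs = 402 + 8p.
Equating demand and supply, 678 - 15p = 402 + 8p gives 23p = 276, so p* = 12.
Plugging p* into demand: q* = 678 - 15(12) = 498.

p* = 12, q* = 498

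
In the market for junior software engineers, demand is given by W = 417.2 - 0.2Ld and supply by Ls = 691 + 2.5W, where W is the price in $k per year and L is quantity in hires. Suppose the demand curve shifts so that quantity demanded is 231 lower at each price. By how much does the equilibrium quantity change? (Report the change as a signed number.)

Rewriting in direct form: Ld = 2086 - 5W.
The market clears where 2086 - 5W = 691 + 2.5W. Rearranging, 7.5W = 1395, hence W* = 186.
Then L* = 2086 - 5(186) = 1156.
After the shift, demand is Ld = 1855 - 5W.
New equilibrium: 1164 = 7.5W, so W = 155.2 and L = 1079.
ΔL = 1079 - 1156 = -77.

ΔL = -77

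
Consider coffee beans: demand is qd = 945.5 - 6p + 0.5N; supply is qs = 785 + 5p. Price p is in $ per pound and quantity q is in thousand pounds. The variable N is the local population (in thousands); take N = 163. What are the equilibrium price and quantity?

With N = 163, demand is qd = 1027 - 6p.
Set qd = qs: 1027 - 6p = 785 + 5p, so 242 = 11p and p* = 22.
Then q* = 1027 - 6(22) = 895.

p* = 22, q* = 895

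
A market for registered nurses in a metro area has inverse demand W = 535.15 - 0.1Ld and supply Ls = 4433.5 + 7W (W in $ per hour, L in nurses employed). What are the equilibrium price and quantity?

Rewriting in direct form: Ld = 5351.5 - 10W.
At equilibrium Ld = Ls, so 5351.5 - 10W = 4433.5 + 7W; collecting terms, 918 = 17W and W* = 54.
Then L* = 5351.5 - 10(54) = 4811.5.

W* = 54, L* = 4811.5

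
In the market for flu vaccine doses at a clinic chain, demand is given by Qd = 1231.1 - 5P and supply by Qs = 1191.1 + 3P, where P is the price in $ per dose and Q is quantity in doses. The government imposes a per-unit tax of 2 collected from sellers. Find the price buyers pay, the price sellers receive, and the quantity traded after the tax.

With a tax of 2 on sellers, they supply based on the net price P_s = P_b - 2, so Qs = 1185.1 + 3P_b.
Equate demand and the shifted supply: 1231.1 - 5P_b = 1185.1 + 3P_b, giving 8P_b = 46, so P_b = 5.75.
Then P_s = 5.75 - 2 = 3.75 and Q = 1231.1 - 5(5.75) = 1202.35.

P_b = 5.75, P_s = 3.75, Q = 1202.35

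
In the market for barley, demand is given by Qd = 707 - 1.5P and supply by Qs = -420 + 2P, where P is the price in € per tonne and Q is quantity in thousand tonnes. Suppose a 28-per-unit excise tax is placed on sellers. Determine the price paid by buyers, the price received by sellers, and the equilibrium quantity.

P_b = 338, P_s = 310, Q = 200

The tax drives a wedge P_b - P_s = 28. Substituting P_s = P_b - 28 into supply: Qs = -476 + 2P_b.
Set Qd = Qs: 707 - 1.5P_b = -476 + 2P_b, so 1183 = 3.5P_b and P_b = 338.
So P_s = 310 and the quantity traded is Q = 707 - 1.5(338) = 200.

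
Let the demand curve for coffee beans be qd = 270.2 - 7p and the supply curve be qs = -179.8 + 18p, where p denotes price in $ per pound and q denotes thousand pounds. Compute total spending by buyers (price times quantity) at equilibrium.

The market clears where 270.2 - 7p = -179.8 + 18p. Rearranging, 25p = 450, hence p* = 18.
From the demand curve, q* = 270.2 - 7(18) = 144.2.
Total spending by buyers = p* × q* = 18 × 144.2 = 2595.6.

Total spending by buyers = 2595.6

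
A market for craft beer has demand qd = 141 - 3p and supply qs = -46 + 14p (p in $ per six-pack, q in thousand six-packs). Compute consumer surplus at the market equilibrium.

The market clears where 141 - 3p = -46 + 14p. Rearranging, 17p = 187, hence p* = 11.
Then q* = 141 - 3(11) = 108.
Demand choke price (qd = 0): p = 141/3 = 47. Consumer surplus = ½ × (47 - 11) × 108 = 1944.

Consumer surplus = 1944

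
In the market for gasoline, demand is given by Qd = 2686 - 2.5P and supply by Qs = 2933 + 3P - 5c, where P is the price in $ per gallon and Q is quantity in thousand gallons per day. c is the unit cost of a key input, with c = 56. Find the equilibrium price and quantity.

P* = 6, Q* = 2671

With c = 56, supply is Qs = 2653 + 3P.
Set Qd = Qs: 2686 - 2.5P = 2653 + 3P, so 33 = 5.5P and P* = 6.
Substitute back: Q* = 2686 - 2.5(6) = 2671.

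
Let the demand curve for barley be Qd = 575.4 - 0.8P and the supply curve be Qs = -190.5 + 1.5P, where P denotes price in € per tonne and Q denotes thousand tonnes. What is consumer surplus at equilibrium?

Consumer surplus = 59675.625

The market clears where 575.4 - 0.8P = -190.5 + 1.5P. Rearranging, 2.3P = 765.9, hence P* = 333.
From the demand curve, Q* = 575.4 - 0.8(333) = 309.
Demand choke price (Qd = 0): P = 575.4/0.8 = 719.25. Consumer surplus = ½ × (719.25 - 333) × 309 = 59675.625.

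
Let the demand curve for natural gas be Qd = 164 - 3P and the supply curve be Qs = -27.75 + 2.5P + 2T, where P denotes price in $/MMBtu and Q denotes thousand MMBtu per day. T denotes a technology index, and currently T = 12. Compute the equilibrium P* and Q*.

With T = 12, supply is Qs = -3.75 + 2.5P.
The market clears where 164 - 3P = -3.75 + 2.5P. Rearranging, 5.5P = 167.75, hence P* = 30.5.
Then Q* = 164 - 3(30.5) = 72.5.

P* = 30.5, Q* = 72.5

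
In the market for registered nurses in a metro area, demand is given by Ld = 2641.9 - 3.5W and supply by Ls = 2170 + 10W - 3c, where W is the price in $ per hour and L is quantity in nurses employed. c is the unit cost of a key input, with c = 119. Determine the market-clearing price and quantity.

With c = 119, supply is Ls = 1813 + 10W.
Set Ld = Ls: 2641.9 - 3.5W = 1813 + 10W, so 828.9 = 13.5W and W* = 61.4.
From the demand curve, L* = 2641.9 - 3.5(61.4) = 2427.

W* = 61.4, L* = 2427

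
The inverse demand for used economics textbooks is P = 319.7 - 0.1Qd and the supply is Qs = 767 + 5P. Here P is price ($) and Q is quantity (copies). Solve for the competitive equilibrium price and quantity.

Solving each curve for Q: Qd = 3197 - 10P.
The market clears where 3197 - 10P = 767 + 5P. Rearranging, 15P = 2430, hence P* = 162.
From the demand curve, Q* = 3197 - 10(162) = 1577.

P* = 162, Q* = 1577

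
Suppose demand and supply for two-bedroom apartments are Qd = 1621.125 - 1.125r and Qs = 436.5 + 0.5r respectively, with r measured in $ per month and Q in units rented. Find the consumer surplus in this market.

Consumer surplus = 285156

Equating demand and supply, 1621.125 - 1.125r = 436.5 + 0.5r gives 1.625r = 1184.625, so r* = 729.
Then Q* = 1621.125 - 1.125(729) = 801.
Demand choke price (Qd = 0): r = 1621.125/1.125 = 1441. Consumer surplus = ½ × (1441 - 729) × 801 = 285156.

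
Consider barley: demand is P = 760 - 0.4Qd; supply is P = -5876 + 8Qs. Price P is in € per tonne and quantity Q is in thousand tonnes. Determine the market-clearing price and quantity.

Rewriting in direct form: Qd = 1900 - 2.5P and Qs = 734.5 + 0.125P.
Equating demand and supply, 1900 - 2.5P = 734.5 + 0.125P gives 2.625P = 1165.5, so P* = 444.
Plugging P* into demand: Q* = 1900 - 2.5(444) = 790.

P* = 444, Q* = 790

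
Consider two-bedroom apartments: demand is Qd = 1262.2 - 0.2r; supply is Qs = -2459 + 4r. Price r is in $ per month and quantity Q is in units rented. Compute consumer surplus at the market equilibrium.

Consumer surplus = 2943062.5

The market clears where 1262.2 - 0.2r = -2459 + 4r. Rearranging, 4.2r = 3721.2, hence r* = 886.
Substitute back: Q* = 1262.2 - 0.2(886) = 1085.
Demand choke price (Qd = 0): r = 1262.2/0.2 = 6311. Consumer surplus = ½ × (6311 - 886) × 1085 = 2943062.5.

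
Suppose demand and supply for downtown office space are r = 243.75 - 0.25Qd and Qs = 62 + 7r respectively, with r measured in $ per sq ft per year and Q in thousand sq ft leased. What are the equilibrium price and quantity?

In direct form, Qd = 975 - 4r.
The market clears where 975 - 4r = 62 + 7r. Rearranging, 11r = 913, hence r* = 83.
Plugging r* into demand: Q* = 975 - 4(83) = 643.

r* = 83, Q* = 643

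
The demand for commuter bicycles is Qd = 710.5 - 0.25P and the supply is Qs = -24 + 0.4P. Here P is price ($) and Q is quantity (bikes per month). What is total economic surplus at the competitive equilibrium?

Total surplus = 595348

Equating demand and supply, 710.5 - 0.25P = -24 + 0.4P gives 0.65P = 734.5, so P* = 1130.
Plugging P* into demand: Q* = 710.5 - 0.25(1130) = 428.
Demand choke price = 2842; supply choke price = 60. CS = ½(2842 - 1130)(428) = 366368; PS = ½(1130 - 60)(428) = 228980. Total surplus = 595348.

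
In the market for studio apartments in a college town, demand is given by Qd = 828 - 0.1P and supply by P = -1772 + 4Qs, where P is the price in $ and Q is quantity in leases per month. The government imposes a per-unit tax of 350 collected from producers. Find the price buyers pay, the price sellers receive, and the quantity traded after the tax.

P_b = 1350, P_s = 1000, Q = 693

Solving each curve for Q: Qs = 443 + 0.25P.
Producers keep P_s = P_b - 350 per unit, so supply in terms of the buyer price is Qs = 355.5 + 0.25P_b.
Market clearing requires 828 - 0.1P_b = 355.5 + 0.25P_b; hence 472.5 = 0.35P_b and P_b = 1350.
So P_s = 1000 and the quantity traded is Q = 828 - 0.1(1350) = 693.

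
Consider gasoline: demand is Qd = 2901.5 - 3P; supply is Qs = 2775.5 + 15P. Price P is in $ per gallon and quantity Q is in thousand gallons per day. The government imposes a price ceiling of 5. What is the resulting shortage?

At P = 5: Qd = 2886.5 and Qs = 2850.5.
Shortage = Qd - Qs = 2886.5 - 2850.5 = 36.

Shortage = 36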